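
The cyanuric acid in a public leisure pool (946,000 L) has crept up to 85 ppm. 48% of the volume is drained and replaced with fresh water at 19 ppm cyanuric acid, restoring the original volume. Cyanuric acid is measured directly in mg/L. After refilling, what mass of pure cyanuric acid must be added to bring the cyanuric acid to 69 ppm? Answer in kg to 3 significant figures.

14.8 kg

After draining 48% and refilling: 85 × 0.52 + 19 × 0.48 = 53.32 ppm.
Deficit to target: 69 − 53.32 = 15.68 mg/L.
Mass: 15.68 mg/L × 946,000 L = 14,830 g cyanuric acid.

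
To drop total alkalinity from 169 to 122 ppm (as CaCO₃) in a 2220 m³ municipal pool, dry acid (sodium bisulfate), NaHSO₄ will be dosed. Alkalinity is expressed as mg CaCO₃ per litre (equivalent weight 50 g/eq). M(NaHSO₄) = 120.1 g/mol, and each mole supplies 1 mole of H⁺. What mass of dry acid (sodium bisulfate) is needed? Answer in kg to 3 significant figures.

Volume: 2220 m³ = 2,220,000 L.
Alkalinity to neutralize: (169 − 122) = 47 mg/L as CaCO₃ × 2,220,000 L = 104,300 g as CaCO₃.
Equivalents of H⁺ required: 104,300 ÷ 50 g/eq = 2087 eq = 2087 mol NaHSO₄.
Mass of NaHSO₄: 2087 × 120.1 = 250,600 g.

251 kg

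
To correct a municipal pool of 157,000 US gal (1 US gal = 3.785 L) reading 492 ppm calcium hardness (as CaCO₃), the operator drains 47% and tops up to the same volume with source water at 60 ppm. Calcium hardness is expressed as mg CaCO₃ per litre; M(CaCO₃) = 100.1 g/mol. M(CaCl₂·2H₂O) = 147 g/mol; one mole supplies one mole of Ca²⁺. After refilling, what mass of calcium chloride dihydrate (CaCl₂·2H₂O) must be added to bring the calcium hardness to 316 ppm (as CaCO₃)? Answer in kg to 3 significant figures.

Volume: 157,000 US gal × 3.785 L/gal = 594,245 L.
After draining 47% and refilling: 492 × 0.53 + 60 × 0.47 = 288.96 ppm.
Deficit to target: 316 − 288.96 = 27.04 mg/L.
As CaCO₃: 27.04 mg/L × 594,245 L = 16,070 g; ÷ 100.1 = 160.5 mol Ca²⁺.
Mass: 160.5 × 147 = 23,600 g.

23.6 kg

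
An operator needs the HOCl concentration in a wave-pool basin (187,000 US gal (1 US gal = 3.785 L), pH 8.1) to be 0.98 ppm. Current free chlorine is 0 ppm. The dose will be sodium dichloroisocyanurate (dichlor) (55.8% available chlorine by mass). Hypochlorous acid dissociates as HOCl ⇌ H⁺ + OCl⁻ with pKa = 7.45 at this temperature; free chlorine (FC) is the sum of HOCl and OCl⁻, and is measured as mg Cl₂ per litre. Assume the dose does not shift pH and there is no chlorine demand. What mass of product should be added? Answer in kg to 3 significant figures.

Volume: 187,000 US gal × 3.785 L/gal = 707,795 L.
[OCl⁻]/[HOCl] = 10^(pH − pKa) = 10^(8.1 − 7.45) = 4.467; fraction as HOCl = 1/(1 + 4.467) = 0.1829.
Free chlorine required for 0.98 ppm HOCl: 0.98 / 0.1829 = 5.357 ppm.
FC to add: 5.357 − 0 = 5.357 mg/L as Cl₂.
Cl₂ equivalent: 5.357 mg/L × 707,795 L = 3792 g.
Product at 55.8% available Cl: 3792 / 0.558 = 6796 g.

6.80 kg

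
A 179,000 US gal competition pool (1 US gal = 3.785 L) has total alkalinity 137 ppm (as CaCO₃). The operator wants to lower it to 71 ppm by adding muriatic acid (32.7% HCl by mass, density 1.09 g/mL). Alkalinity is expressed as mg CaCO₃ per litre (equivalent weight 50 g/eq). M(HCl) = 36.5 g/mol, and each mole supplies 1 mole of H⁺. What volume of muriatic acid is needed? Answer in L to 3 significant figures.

Volume: 179,000 US gal × 3.785 L/gal = 677,515 L.
Alkalinity to neutralize: (137 − 71) = 66 mg/L as CaCO₃ × 677,515 L = 44,720 g as CaCO₃.
Equivalents of H⁺ required: 44,720 ÷ 50 g/eq = 894.3 eq = 894.3 mol HCl.
Mass of HCl: 894.3 × 36.5 = 32,640 g.
Mass of 32.7% solution: 32,640 / 0.327 = 99,820 g.
Volume: 99,820 g ÷ 1.09 g/mL = 91,580 mL.

91.6 L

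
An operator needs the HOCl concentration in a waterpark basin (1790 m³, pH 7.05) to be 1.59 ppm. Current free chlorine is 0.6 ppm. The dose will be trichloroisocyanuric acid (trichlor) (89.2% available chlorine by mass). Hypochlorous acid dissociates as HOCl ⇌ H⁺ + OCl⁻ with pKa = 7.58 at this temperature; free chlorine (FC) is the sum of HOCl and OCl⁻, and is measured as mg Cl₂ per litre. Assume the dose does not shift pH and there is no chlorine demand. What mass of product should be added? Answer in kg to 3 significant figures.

Volume: 1790 m³ = 1,790,000 L.
[OCl⁻]/[HOCl] = 10^(pH − pKa) = 10^(7.05 − 7.58) = 0.2951; fraction as HOCl = 1/(1 + 0.2951) = 0.7721.
Free chlorine required for 1.59 ppm HOCl: 1.59 / 0.7721 = 2.059 ppm.
FC to add: 2.059 − 0.6 = 1.459 mg/L as Cl₂.
Cl₂ equivalent: 1.459 mg/L × 1,790,000 L = 2612 g.
Product at 89.2% available Cl: 2612 / 0.892 = 2928 g.

2.93 kg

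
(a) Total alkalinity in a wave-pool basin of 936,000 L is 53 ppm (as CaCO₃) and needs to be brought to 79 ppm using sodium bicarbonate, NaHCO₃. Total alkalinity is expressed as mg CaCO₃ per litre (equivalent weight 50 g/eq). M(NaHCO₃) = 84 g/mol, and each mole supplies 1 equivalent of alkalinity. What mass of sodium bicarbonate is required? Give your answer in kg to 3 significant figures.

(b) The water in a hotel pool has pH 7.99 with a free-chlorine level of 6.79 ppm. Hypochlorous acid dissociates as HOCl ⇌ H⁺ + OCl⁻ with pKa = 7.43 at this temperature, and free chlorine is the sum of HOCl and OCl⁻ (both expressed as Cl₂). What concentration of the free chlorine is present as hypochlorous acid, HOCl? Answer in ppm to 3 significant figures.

(a) 40.9 kg; (b) 1.47 ppm

(a) Alkalinity to add: (79 − 53) = 26 mg/L as CaCO₃ × 936,000 L = 24,340 g as CaCO₃.
(a) Equivalents: 24,340 g ÷ 50 g/eq = 486.7 eq.
(a) NaHCO₃ supplies 1 eq per mole → 486.7 mol.
(a) Mass: 486.7 mol × 84 g/mol = 40,880 g.

(b) [OCl⁻]/[HOCl] = 10^(pH − pKa) = 10^(7.99 − 7.43) = 10^0.56 = 3.631.
(b) Fraction as HOCl = 1 / (1 + 3.631) = 0.2159.
(b) HOCl = 0.2159 × 6.79 ppm = 1.466 ppm.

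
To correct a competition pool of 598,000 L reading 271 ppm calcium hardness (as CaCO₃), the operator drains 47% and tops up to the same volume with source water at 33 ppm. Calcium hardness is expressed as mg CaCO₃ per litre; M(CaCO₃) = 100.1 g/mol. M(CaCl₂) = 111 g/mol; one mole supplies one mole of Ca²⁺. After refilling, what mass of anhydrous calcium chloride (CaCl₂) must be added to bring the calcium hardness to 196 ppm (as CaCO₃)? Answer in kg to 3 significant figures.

24.4 kg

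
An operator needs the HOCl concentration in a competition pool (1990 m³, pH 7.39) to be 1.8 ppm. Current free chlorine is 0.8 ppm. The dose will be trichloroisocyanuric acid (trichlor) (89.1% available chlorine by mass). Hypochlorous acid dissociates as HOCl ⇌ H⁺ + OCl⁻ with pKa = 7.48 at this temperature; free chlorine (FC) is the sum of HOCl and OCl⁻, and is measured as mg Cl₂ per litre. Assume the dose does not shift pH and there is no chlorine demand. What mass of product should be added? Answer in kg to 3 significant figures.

5.50 kg

Volume: 1990 m³ = 1,990,000 L.
[OCl⁻]/[HOCl] = 10^(pH − pKa) = 10^(7.39 − 7.48) = 0.8128; fraction as HOCl = 1/(1 + 0.8128) = 0.5516.
Free chlorine required for 1.8 ppm HOCl: 1.8 / 0.5516 = 3.263 ppm.
FC to add: 3.263 − 0.8 = 2.463 mg/L as Cl₂.
Cl₂ equivalent: 2.463 mg/L × 1,990,000 L = 4902 g.
Product at 89.1% available Cl: 4902 / 0.891 = 5501 g.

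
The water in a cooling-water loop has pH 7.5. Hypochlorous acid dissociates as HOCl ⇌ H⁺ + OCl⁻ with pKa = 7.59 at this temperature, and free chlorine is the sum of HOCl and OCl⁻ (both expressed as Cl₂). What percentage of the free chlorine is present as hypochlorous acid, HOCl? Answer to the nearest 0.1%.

[OCl⁻]/[HOCl] = 10^(pH − pKa) = 10^(7.5 − 7.59) = 10^-0.09 = 0.8128.
Fraction as HOCl = 1 / (1 + 0.8128) = 0.5516.

55.2%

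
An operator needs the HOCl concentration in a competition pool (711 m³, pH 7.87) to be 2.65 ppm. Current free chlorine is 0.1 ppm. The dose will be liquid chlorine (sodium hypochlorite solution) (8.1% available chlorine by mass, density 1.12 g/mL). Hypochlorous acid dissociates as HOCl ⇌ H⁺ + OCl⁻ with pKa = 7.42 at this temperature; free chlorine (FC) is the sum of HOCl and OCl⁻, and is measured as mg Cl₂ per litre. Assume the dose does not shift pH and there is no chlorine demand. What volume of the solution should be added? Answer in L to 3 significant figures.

78.5 L

Volume: 711 m³ = 711,000 L.
[OCl⁻]/[HOCl] = 10^(pH − pKa) = 10^(7.87 − 7.42) = 2.818; fraction as HOCl = 1/(1 + 2.818) = 0.2619.
Free chlorine required for 2.65 ppm HOCl: 2.65 / 0.2619 = 10.12 ppm.
FC to add: 10.12 − 0.1 = 10.02 mg/L as Cl₂.
Cl₂ equivalent: 10.02 mg/L × 711,000 L = 7123 g.
Product at 8.1% available Cl: 7123 / 0.081 = 87,940 g.
Volume: 87,940 g ÷ 1.12 g/mL = 78,520 mL.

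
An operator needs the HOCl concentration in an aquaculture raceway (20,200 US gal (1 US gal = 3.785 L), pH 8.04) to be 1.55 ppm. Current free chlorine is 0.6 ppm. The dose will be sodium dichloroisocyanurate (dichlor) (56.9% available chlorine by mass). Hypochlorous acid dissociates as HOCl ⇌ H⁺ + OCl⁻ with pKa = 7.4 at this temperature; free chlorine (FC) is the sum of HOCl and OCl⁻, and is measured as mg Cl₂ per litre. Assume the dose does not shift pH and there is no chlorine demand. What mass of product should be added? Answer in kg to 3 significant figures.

1.04 kg

Volume: 20,200 US gal × 3.785 L/gal = 76,457 L.
[OCl⁻]/[HOCl] = 10^(pH − pKa) = 10^(8.04 − 7.4) = 4.365; fraction as HOCl = 1/(1 + 4.365) = 0.1864.
Free chlorine required for 1.55 ppm HOCl: 1.55 / 0.1864 = 8.316 ppm.
FC to add: 8.316 − 0.6 = 7.716 mg/L as Cl₂.
Cl₂ equivalent: 7.716 mg/L × 76,457 L = 589.9 g.
Product at 56.9% available Cl: 589.9 / 0.569 = 1037 g.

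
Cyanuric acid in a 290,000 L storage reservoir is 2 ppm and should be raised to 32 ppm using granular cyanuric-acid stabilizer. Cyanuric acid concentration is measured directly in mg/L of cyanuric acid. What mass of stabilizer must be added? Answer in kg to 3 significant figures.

CYA to add: (32 − 2) = 30 mg/L × 290,000 L = 8700 g cyanuric acid.

8.70 kg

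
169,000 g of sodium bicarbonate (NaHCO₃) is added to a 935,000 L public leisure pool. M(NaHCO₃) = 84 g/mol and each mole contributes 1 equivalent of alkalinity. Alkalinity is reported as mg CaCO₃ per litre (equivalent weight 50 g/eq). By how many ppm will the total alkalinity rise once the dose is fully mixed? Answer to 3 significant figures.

108 ppm

Moles of NaHCO₃: 169,000 g ÷ 84 g/mol = 2012 mol → 2012 eq of alkalinity.
As CaCO₃: 2012 eq × 50 g/eq = 100,600 g.
Rise: 100,600 g / 935,000 L × 1000 = 107.6 mg/L.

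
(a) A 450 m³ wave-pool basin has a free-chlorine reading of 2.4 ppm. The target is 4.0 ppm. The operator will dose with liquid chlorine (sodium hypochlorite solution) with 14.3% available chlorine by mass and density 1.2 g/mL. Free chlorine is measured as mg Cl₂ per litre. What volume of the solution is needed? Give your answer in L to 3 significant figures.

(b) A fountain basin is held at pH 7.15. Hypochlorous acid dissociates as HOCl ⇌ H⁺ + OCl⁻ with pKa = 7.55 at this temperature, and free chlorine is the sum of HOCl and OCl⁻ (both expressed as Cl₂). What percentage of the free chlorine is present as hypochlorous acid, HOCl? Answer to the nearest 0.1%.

(a) Volume: 450 m³ = 450,000 L.
(a) Chlorine deficit: 4.0 − 2.4 = 1.6 ppm = 1.6 mg/L as Cl₂.
(a) Cl₂ equivalent needed: 1.6 mg/L × 450,000 L = 720,000 mg = 720 g.
(a) Product at 14.3% available chlorine: 720 / 0.143 = 5035 g.
(a) Volume at density 1.2 g/mL: 5035 g ÷ 1.2 g/mL = 4196 mL.

(b) [OCl⁻]/[HOCl] = 10^(pH − pKa) = 10^(7.15 − 7.55) = 10^-0.40 = 0.3981.
(b) Fraction as HOCl = 1 / (1 + 0.3981) = 0.7153.

(a) 4.20 L; (b) 71.5%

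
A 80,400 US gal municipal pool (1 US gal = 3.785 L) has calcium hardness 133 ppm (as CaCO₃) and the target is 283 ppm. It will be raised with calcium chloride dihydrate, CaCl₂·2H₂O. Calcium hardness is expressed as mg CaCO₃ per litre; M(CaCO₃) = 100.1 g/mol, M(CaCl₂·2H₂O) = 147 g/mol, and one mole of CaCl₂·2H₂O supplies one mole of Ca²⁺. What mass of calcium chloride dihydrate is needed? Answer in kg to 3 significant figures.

Volume: 80,400 US gal × 3.785 L/gal = 304,314 L.
Hardness to add: (283 − 133) = 150 mg/L as CaCO₃ × 304,314 L = 45,650 g as CaCO₃.
Moles of Ca²⁺ (1 mol Ca²⁺ ≡ 1 mol CaCO₃): 45,650 / 100.1 g/mol = 456 mol.
Mass of CaCl₂·2H₂O: 456 × 147 = 67,030 g.

67.0 kg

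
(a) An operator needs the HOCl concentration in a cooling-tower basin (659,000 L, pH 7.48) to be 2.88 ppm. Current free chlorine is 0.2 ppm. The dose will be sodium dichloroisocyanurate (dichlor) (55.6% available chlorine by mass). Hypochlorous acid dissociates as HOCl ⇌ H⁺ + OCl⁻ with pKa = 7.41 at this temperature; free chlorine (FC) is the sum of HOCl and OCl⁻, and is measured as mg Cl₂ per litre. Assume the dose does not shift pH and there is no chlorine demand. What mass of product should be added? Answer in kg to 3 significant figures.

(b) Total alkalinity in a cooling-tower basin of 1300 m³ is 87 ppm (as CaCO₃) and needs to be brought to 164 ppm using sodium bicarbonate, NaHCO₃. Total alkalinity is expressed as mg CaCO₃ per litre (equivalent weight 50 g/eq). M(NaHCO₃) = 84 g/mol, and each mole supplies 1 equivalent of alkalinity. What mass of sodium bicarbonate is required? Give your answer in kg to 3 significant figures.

(a) [OCl⁻]/[HOCl] = 10^(pH − pKa) = 10^(7.48 − 7.41) = 1.175; fraction as HOCl = 1/(1 + 1.175) = 0.4598.
(a) Free chlorine required for 2.88 ppm HOCl: 2.88 / 0.4598 = 6.264 ppm.
(a) FC to add: 6.264 − 0.2 = 6.064 mg/L as Cl₂.
(a) Cl₂ equivalent: 6.064 mg/L × 659,000 L = 3996 g.
(a) Product at 55.6% available Cl: 3996 / 0.556 = 7187 g.

(b) Volume: 1300 m³ = 1,300,000 L.
(b) Alkalinity to add: (164 − 87) = 77 mg/L as CaCO₃ × 1,300,000 L = 100,100 g as CaCO₃.
(b) Equivalents: 100,100 g ÷ 50 g/eq = 2002 eq.
(b) NaHCO₃ supplies 1 eq per mole → 2002 mol.
(b) Mass: 2002 mol × 84 g/mol = 168,200 g.

(a) 7.19 kg; (b) 168 kg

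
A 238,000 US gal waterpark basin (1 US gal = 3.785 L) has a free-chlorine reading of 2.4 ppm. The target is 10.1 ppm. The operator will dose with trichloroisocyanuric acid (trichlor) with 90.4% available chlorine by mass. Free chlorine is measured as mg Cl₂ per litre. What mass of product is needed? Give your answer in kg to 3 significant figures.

7.67 kg

Volume: 238,000 US gal × 3.785 L/gal = 900,830 L.
Chlorine deficit: 10.1 − 2.4 = 7.7 ppm = 7.7 mg/L as Cl₂.
Cl₂ equivalent needed: 7.7 mg/L × 900,830 L = 6,936,000 mg = 6936 g.
Product at 90.4% available chlorine: 6936 / 0.904 = 7673 g.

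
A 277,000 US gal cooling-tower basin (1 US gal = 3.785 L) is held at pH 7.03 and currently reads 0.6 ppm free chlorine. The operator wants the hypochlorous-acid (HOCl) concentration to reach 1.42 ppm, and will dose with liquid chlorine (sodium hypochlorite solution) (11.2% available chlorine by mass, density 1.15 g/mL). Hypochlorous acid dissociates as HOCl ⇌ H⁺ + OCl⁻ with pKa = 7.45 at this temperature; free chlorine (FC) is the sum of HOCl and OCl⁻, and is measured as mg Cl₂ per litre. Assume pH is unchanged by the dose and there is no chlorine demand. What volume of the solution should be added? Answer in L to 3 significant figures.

Volume: 277,000 US gal × 3.785 L/gal = 1,048,445 L.
[OCl⁻]/[HOCl] = 10^(pH − pKa) = 10^(7.03 − 7.45) = 0.3802; fraction as HOCl = 1/(1 + 0.3802) = 0.7245.
Free chlorine required for 1.42 ppm HOCl: 1.42 / 0.7245 = 1.96 ppm.
FC to add: 1.96 − 0.6 = 1.36 mg/L as Cl₂.
Cl₂ equivalent: 1.36 mg/L × 1,048,445 L = 1426 g.
Product at 11.2% available Cl: 1426 / 0.112 = 12,730 g.
Volume: 12,730 g ÷ 1.15 g/mL = 11,070 mL.

11.1 L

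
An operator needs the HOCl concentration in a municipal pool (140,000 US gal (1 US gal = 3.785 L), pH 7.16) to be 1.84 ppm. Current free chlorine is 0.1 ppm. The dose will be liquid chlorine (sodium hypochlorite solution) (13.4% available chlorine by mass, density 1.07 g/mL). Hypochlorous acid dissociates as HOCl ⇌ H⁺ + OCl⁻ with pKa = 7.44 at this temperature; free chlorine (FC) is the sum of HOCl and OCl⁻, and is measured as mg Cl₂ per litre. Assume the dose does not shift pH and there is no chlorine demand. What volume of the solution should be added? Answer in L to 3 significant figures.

Volume: 140,000 US gal × 3.785 L/gal = 529,900 L.
[OCl⁻]/[HOCl] = 10^(pH − pKa) = 10^(7.16 − 7.44) = 0.5248; fraction as HOCl = 1/(1 + 0.5248) = 0.6558.
Free chlorine required for 1.84 ppm HOCl: 1.84 / 0.6558 = 2.806 ppm.
FC to add: 2.806 − 0.1 = 2.706 mg/L as Cl₂.
Cl₂ equivalent: 2.706 mg/L × 529,900 L = 1434 g.
Product at 13.4% available Cl: 1434 / 0.134 = 10,700 g.
Volume: 10,700 g ÷ 1.07 g/mL = 9999 mL.

10.0 L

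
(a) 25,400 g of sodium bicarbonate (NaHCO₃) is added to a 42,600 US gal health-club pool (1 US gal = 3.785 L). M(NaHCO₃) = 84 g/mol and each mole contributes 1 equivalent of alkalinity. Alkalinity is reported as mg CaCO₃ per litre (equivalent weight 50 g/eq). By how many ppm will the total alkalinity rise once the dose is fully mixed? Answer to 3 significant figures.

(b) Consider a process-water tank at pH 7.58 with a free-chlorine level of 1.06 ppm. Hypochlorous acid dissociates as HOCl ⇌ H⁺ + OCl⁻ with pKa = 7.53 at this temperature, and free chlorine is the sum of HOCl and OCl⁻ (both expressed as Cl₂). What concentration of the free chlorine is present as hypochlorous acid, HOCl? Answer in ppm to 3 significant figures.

(a) 93.8 ppm; (b) 0.500 ppm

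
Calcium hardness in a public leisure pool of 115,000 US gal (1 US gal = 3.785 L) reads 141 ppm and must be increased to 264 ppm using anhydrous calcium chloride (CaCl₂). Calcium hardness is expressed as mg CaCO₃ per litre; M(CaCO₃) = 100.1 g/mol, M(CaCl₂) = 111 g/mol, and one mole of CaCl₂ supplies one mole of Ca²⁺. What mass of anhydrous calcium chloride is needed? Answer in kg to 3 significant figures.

59.4 kg

Volume: 115,000 US gal × 3.785 L/gal = 435,275 L.
Hardness to add: (264 − 141) = 123 mg/L as CaCO₃ × 435,275 L = 53,540 g as CaCO₃.
Moles of Ca²⁺ (1 mol Ca²⁺ ≡ 1 mol CaCO₃): 53,540 / 100.1 g/mol = 534.9 mol.
Mass of CaCl₂: 534.9 × 111 = 59,370 g.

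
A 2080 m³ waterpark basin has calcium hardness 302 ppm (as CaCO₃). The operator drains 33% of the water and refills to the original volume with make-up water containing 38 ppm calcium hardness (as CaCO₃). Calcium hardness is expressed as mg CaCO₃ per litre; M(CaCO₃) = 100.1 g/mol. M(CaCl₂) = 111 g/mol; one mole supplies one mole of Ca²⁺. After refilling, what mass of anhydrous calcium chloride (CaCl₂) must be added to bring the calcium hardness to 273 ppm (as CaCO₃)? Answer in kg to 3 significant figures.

134 kg

Volume: 2080 m³ = 2,080,000 L.
After draining 33% and refilling: 302 × 0.67 + 38 × 0.33 = 214.88 ppm.
Deficit to target: 273 − 214.88 = 58.12 mg/L.
As CaCO₃: 58.12 mg/L × 2,080,000 L = 120,900 g; ÷ 100.1 = 1208 mol Ca²⁺.
Mass: 1208 × 111 = 134,100 g.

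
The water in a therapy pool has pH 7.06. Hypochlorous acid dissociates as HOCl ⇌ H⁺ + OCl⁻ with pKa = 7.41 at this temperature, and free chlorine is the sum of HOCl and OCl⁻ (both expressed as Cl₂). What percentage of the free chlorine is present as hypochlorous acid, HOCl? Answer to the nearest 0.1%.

[OCl⁻]/[HOCl] = 10^(pH − pKa) = 10^(7.06 − 7.41) = 10^-0.35 = 0.4467.
Fraction as HOCl = 1 / (1 + 0.4467) = 0.6912.

69.1%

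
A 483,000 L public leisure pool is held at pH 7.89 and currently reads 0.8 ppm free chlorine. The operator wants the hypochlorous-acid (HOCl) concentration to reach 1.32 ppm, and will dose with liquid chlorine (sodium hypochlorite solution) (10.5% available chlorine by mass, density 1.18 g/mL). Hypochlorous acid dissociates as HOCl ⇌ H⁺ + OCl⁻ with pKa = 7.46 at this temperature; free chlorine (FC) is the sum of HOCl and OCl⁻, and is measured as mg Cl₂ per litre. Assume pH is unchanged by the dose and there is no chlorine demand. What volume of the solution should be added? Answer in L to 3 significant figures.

15.9 L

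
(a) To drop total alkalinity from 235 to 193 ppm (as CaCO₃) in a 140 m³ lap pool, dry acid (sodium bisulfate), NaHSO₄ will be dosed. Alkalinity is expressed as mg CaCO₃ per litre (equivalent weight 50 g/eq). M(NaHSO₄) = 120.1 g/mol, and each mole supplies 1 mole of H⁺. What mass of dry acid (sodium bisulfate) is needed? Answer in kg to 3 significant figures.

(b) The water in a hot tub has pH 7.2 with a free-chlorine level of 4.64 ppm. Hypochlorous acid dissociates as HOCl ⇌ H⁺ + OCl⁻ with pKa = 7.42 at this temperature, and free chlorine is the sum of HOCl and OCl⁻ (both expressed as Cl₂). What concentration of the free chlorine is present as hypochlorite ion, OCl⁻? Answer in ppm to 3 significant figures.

(a) 14.1 kg; (b) 1.74 ppm

(a) Volume: 140 m³ = 140,000 L.
(a) Alkalinity to neutralize: (235 − 193) = 42 mg/L as CaCO₃ × 140,000 L = 5880 g as CaCO₃.
(a) Equivalents of H⁺ required: 5880 ÷ 50 g/eq = 117.6 eq = 117.6 mol NaHSO₄.
(a) Mass of NaHSO₄: 117.6 × 120.1 = 14,120 g.

(b) [OCl⁻]/[HOCl] = 10^(pH − pKa) = 10^(7.2 − 7.42) = 10^-0.22 = 0.6026.
(b) Fraction as HOCl = 1 / (1 + 0.6026) = 0.624.
(b) OCl⁻ = (1 − 0.624) × 4.64 ppm = 1.745 ppm.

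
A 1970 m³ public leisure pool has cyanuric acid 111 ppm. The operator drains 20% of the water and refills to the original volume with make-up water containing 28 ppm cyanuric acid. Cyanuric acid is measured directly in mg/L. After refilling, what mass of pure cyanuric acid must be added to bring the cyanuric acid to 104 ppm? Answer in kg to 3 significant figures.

18.9 kg

Volume: 1970 m³ = 1,970,000 L.
After draining 20% and refilling: 111 × 0.80 + 28 × 0.20 = 94.4 ppm.
Deficit to target: 104 − 94.4 = 9.6 mg/L.
Mass: 9.6 mg/L × 1,970,000 L = 18,910 g cyanuric acid.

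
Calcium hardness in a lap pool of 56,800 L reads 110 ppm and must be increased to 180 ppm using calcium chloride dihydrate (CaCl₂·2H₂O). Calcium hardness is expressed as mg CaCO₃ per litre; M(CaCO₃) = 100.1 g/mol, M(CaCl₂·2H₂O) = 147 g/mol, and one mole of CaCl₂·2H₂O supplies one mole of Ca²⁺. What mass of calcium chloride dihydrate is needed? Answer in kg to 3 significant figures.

5.84 kg

Hardness to add: (180 − 110) = 70 mg/L as CaCO₃ × 56,800 L = 3976 g as CaCO₃.
Moles of Ca²⁺ (1 mol Ca²⁺ ≡ 1 mol CaCO₃): 3976 / 100.1 g/mol = 39.72 mol.
Mass of CaCl₂·2H₂O: 39.72 × 147 = 5839 g.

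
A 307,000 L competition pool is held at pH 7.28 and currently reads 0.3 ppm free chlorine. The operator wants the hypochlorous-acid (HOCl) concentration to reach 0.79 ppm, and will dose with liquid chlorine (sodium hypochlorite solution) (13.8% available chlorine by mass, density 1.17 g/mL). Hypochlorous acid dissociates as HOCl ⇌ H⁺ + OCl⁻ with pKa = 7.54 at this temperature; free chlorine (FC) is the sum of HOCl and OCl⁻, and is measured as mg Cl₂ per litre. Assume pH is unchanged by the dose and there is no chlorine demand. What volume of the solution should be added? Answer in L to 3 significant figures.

[OCl⁻]/[HOCl] = 10^(pH − pKa) = 10^(7.28 − 7.54) = 0.5495; fraction as HOCl = 1/(1 + 0.5495) = 0.6454.
Free chlorine required for 0.79 ppm HOCl: 0.79 / 0.6454 = 1.224 ppm.
FC to add: 1.224 − 0.3 = 0.9241 mg/L as Cl₂.
Cl₂ equivalent: 0.9241 mg/L × 307,000 L = 283.7 g.
Product at 13.8% available Cl: 283.7 / 0.138 = 2056 g.
Volume: 2056 g ÷ 1.17 g/mL = 1757 mL.

1.76 L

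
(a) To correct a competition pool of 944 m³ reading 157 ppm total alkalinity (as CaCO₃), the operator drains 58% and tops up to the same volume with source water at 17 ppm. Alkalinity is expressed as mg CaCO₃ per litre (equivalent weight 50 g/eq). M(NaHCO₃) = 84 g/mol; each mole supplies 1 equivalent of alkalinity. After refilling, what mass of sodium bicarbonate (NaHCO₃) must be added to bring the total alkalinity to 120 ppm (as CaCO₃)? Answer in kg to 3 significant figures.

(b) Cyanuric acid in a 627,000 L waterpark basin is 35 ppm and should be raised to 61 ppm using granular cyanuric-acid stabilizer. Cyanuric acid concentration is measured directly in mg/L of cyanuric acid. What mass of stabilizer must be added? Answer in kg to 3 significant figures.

(a) 70.1 kg; (b) 16.3 kg

(a) Volume: 944 m³ = 944,000 L.
(a) After draining 58% and refilling: 157 × 0.42 + 17 × 0.58 = 75.8 ppm.
(a) Deficit to target: 120 − 75.8 = 44.2 mg/L.
(a) As CaCO₃: 44.2 mg/L × 944,000 L = 41,720 g; ÷ 50 g/eq ÷ 1 = 834.5 mol NaHCO₃.
(a) Mass: 834.5 × 84 = 70,100 g.

(b) CYA to add: (61 − 35) = 26 mg/L × 627,000 L = 16,300 g cyanuric acid.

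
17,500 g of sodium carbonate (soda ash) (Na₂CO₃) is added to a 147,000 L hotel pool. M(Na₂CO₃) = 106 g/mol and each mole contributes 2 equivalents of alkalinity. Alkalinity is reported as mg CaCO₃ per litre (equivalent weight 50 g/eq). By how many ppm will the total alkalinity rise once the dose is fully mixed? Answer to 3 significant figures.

Moles of Na₂CO₃: 17,500 g ÷ 106 g/mol = 165.1 mol → 330.2 eq of alkalinity.
As CaCO₃: 330.2 eq × 50 g/eq = 16,510 g.
Rise: 16,510 g / 147,000 L × 1000 = 112.3 mg/L.

112 ppm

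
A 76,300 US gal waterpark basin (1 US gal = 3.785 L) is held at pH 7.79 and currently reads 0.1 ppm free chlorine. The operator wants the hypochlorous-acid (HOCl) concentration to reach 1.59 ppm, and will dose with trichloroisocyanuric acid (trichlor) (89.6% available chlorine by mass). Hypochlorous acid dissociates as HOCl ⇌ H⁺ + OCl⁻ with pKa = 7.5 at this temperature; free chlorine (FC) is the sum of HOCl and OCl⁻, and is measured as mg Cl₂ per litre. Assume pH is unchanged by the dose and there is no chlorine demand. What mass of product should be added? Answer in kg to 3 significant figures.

1.48 kg

Volume: 76,300 US gal × 3.785 L/gal = 288,796 L.
[OCl⁻]/[HOCl] = 10^(pH − pKa) = 10^(7.79 − 7.5) = 1.95; fraction as HOCl = 1/(1 + 1.95) = 0.339.
Free chlorine required for 1.59 ppm HOCl: 1.59 / 0.339 = 4.69 ppm.
FC to add: 4.69 − 0.1 = 4.59 mg/L as Cl₂.
Cl₂ equivalent: 4.59 mg/L × 288,796 L = 1326 g.
Product at 89.6% available Cl: 1326 / 0.896 = 1480 g.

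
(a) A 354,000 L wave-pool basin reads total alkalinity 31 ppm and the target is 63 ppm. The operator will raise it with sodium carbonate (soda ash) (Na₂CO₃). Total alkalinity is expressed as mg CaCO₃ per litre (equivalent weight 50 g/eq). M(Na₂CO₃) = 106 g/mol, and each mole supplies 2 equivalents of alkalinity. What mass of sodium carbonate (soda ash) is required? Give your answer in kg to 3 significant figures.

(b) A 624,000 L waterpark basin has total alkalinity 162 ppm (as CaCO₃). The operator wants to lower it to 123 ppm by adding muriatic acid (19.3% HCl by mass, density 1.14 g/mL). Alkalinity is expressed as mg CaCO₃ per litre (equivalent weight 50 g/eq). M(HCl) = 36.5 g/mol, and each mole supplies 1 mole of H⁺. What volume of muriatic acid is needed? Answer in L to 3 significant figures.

(a) 12.0 kg; (b) 80.7 L

(a) Alkalinity to add: (63 − 31) = 32 mg/L as CaCO₃ × 354,000 L = 11,330 g as CaCO₃.
(a) Equivalents: 11,330 g ÷ 50 g/eq = 226.6 eq.
(a) Each mole of Na₂CO₃ supplies 2 eq, so 226.6 / 2 = 113.3 mol.
(a) Mass: 113.3 mol × 106 g/mol = 12,010 g.

(b) Alkalinity to neutralize: (162 − 123) = 39 mg/L as CaCO₃ × 624,000 L = 24,340 g as CaCO₃.
(b) Equivalents of H⁺ required: 24,340 ÷ 50 g/eq = 486.7 eq = 486.7 mol HCl.
(b) Mass of HCl: 486.7 × 36.5 = 17,770 g.
(b) Mass of 19.3% solution: 17,770 / 0.193 = 92,050 g.
(b) Volume: 92,050 g ÷ 1.14 g/mL = 80,740 mL.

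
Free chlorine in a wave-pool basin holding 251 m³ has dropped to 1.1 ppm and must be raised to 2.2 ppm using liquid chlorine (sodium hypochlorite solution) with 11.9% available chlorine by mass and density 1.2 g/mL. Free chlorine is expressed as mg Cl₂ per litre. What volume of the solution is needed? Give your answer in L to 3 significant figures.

1.93 L

Volume: 251 m³ = 251,000 L.
Chlorine deficit: 2.2 − 1.1 = 1.1 ppm = 1.1 mg/L as Cl₂.
Cl₂ equivalent needed: 1.1 mg/L × 251,000 L = 276,100 mg = 276.1 g.
Product at 11.9% available chlorine: 276.1 / 0.119 = 2320 g.
Volume at density 1.2 g/mL: 2320 g ÷ 1.2 g/mL = 1933 mL.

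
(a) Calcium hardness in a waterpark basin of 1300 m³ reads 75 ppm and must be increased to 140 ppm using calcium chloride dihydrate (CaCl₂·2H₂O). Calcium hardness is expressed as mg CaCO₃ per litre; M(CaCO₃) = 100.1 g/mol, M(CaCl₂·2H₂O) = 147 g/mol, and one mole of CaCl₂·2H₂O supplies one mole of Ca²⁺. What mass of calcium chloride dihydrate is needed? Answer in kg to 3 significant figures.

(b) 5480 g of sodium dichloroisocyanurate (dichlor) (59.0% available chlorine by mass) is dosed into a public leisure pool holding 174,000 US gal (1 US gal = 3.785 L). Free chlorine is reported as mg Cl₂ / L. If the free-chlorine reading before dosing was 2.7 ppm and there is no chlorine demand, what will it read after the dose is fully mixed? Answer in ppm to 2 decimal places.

(a) Volume: 1300 m³ = 1,300,000 L.
(a) Hardness to add: (140 − 75) = 65 mg/L as CaCO₃ × 1,300,000 L = 84,500 g as CaCO₃.
(a) Moles of Ca²⁺ (1 mol Ca²⁺ ≡ 1 mol CaCO₃): 84,500 / 100.1 g/mol = 844.2 mol.
(a) Mass of CaCl₂·2H₂O: 844.2 × 147 = 124,100 g.

(b) Volume: 174,000 US gal × 3.785 L/gal = 658,590 L.
(b) Available chlorine delivered: 5480 g × 0.59 = 3233 g as Cl₂.
(b) Concentration rise: 3233 g / 658,590 L = 4.909 mg/L = 4.91 ppm.
(b) Final FC: 2.7 + 4.91 = 7.61 ppm.

(a) 124 kg; (b) 7.61 ppm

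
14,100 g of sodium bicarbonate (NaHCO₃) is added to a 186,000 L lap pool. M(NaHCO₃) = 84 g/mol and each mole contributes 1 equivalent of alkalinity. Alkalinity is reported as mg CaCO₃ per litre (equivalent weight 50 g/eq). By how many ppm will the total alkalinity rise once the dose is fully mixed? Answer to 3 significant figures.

45.1 ppm

Moles of NaHCO₃: 14,100 g ÷ 84 g/mol = 167.9 mol → 167.9 eq of alkalinity.
As CaCO₃: 167.9 eq × 50 g/eq = 8393 g.
Rise: 8393 g / 186,000 L × 1000 = 45.12 mg/L.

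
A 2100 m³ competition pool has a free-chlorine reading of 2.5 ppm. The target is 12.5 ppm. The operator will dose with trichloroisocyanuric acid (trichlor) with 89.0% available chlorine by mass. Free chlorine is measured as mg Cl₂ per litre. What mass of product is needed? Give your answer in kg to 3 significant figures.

23.6 kg

Volume: 2100 m³ = 2,100,000 L.
Chlorine deficit: 12.5 − 2.5 = 10 ppm = 10 mg/L as Cl₂.
Cl₂ equivalent needed: 10 mg/L × 2,100,000 L = 21,000,000 mg = 21,000 g.
Product at 89.0% available chlorine: 21,000 / 0.89 = 23,600 g.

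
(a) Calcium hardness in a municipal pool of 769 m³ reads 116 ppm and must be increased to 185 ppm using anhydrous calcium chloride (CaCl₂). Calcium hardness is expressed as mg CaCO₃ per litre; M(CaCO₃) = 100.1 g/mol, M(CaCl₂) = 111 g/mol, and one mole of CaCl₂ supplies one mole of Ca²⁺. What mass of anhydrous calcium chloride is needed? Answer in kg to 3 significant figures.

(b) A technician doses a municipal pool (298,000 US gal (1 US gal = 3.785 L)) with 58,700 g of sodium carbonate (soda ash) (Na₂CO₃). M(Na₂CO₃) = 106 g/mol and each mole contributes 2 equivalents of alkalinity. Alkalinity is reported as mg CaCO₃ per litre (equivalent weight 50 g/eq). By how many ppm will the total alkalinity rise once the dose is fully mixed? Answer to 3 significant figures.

(a) Volume: 769 m³ = 769,000 L.
(a) Hardness to add: (185 − 116) = 69 mg/L as CaCO₃ × 769,000 L = 53,060 g as CaCO₃.
(a) Moles of Ca²⁺ (1 mol Ca²⁺ ≡ 1 mol CaCO₃): 53,060 / 100.1 g/mol = 530.1 mol.
(a) Mass of CaCl₂: 530.1 × 111 = 58,840 g.

(b) Volume: 298,000 US gal × 3.785 L/gal = 1,127,930 L.
(b) Moles of Na₂CO₃: 58,700 g ÷ 106 g/mol = 553.8 mol → 1108 eq of alkalinity.
(b) As CaCO₃: 1108 eq × 50 g/eq = 55,380 g.
(b) Rise: 55,380 g / 1,127,930 L × 1000 = 49.1 mg/L.

(a) 58.8 kg; (b) 49.1 ppm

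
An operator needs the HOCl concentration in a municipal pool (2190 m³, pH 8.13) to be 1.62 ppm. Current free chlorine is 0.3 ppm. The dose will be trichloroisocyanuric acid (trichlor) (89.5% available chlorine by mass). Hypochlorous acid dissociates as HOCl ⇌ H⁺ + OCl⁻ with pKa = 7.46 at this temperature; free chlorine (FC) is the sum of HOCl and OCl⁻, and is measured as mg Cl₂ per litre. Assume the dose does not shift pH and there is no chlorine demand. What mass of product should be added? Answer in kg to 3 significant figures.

Volume: 2190 m³ = 2,190,000 L.
[OCl⁻]/[HOCl] = 10^(pH − pKa) = 10^(8.13 − 7.46) = 4.677; fraction as HOCl = 1/(1 + 4.677) = 0.1761.
Free chlorine required for 1.62 ppm HOCl: 1.62 / 0.1761 = 9.197 ppm.
FC to add: 9.197 − 0.3 = 8.897 mg/L as Cl₂.
Cl₂ equivalent: 8.897 mg/L × 2,190,000 L = 19,490 g.
Product at 89.5% available Cl: 19,490 / 0.895 = 21,770 g.

21.8 kg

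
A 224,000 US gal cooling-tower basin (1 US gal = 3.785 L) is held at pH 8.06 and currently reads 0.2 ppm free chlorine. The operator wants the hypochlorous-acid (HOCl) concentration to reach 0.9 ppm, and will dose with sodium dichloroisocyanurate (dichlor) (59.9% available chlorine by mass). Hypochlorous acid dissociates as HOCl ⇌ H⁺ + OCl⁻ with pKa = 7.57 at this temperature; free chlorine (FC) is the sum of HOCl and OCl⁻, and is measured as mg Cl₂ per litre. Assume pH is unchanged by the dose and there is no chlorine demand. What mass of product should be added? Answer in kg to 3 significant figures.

4.93 kg

Volume: 224,000 US gal × 3.785 L/gal = 847,840 L.
[OCl⁻]/[HOCl] = 10^(pH − pKa) = 10^(8.06 − 7.57) = 3.09; fraction as HOCl = 1/(1 + 3.09) = 0.2445.
Free chlorine required for 0.9 ppm HOCl: 0.9 / 0.2445 = 3.681 ppm.
FC to add: 3.681 − 0.2 = 3.481 mg/L as Cl₂.
Cl₂ equivalent: 3.481 mg/L × 847,840 L = 2952 g.
Product at 59.9% available Cl: 2952 / 0.599 = 4927 g.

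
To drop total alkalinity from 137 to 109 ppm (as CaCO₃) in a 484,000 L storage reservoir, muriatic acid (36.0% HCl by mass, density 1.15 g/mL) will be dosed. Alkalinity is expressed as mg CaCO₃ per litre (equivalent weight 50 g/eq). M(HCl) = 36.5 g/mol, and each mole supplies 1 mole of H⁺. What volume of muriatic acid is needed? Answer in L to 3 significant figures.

Alkalinity to neutralize: (137 − 109) = 28 mg/L as CaCO₃ × 484,000 L = 13,550 g as CaCO₃.
Equivalents of H⁺ required: 13,550 ÷ 50 g/eq = 271 eq = 271 mol HCl.
Mass of HCl: 271 × 36.5 = 9893 g.
Mass of 36.0% solution: 9893 / 0.36 = 27,480 g.
Volume: 27,480 g ÷ 1.15 g/mL = 23,900 mL.

23.9 L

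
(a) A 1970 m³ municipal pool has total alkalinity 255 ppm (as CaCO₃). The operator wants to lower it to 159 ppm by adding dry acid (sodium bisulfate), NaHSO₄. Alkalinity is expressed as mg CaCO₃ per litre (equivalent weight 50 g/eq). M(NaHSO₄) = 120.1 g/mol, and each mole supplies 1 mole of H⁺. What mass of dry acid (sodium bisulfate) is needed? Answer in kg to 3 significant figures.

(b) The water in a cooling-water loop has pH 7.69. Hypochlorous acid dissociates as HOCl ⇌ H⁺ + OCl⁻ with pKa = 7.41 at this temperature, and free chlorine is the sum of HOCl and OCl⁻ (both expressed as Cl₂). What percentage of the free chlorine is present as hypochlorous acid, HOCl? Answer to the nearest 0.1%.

(a) Volume: 1970 m³ = 1,970,000 L.
(a) Alkalinity to neutralize: (255 − 159) = 96 mg/L as CaCO₃ × 1,970,000 L = 189,100 g as CaCO₃.
(a) Equivalents of H⁺ required: 189,100 ÷ 50 g/eq = 3782 eq = 3782 mol NaHSO₄.
(a) Mass of NaHSO₄: 3782 × 120.1 = 454,300 g.

(b) [OCl⁻]/[HOCl] = 10^(pH − pKa) = 10^(7.69 − 7.41) = 10^0.28 = 1.905.
(b) Fraction as HOCl = 1 / (1 + 1.905) = 0.3442.

(a) 454 kg; (b) 34.4%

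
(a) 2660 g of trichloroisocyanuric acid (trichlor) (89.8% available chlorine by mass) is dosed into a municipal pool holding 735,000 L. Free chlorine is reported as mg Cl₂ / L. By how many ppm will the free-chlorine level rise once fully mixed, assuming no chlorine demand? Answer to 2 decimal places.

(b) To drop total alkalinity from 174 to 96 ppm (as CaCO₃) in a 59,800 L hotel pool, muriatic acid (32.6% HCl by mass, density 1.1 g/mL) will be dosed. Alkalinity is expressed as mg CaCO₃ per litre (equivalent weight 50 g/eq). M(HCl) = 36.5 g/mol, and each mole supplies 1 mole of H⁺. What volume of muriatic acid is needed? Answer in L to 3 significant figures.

(a) Available chlorine delivered: 2660 g × 0.898 = 2389 g as Cl₂.
(a) Concentration rise: 2389 g / 735,000 L = 3.25 mg/L = 3.25 ppm.

(b) Alkalinity to neutralize: (174 − 96) = 78 mg/L as CaCO₃ × 59,800 L = 4664 g as CaCO₃.
(b) Equivalents of H⁺ required: 4664 ÷ 50 g/eq = 93.29 eq = 93.29 mol HCl.
(b) Mass of HCl: 93.29 × 36.5 = 3405 g.
(b) Mass of 32.6% solution: 3405 / 0.326 = 10,440 g.
(b) Volume: 10,440 g ÷ 1.1 g/mL = 9495 mL.

(a) 3.25 ppm; (b) 9.50 L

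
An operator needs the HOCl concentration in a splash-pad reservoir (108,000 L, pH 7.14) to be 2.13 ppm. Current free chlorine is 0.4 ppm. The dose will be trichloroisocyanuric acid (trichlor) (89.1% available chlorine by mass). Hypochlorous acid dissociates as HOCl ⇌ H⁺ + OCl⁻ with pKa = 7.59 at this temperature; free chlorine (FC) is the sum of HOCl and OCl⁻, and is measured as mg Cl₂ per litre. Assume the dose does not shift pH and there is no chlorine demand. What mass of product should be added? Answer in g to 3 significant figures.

[OCl⁻]/[HOCl] = 10^(pH − pKa) = 10^(7.14 − 7.59) = 0.3548; fraction as HOCl = 1/(1 + 0.3548) = 0.7381.
Free chlorine required for 2.13 ppm HOCl: 2.13 / 0.7381 = 2.886 ppm.
FC to add: 2.886 − 0.4 = 2.486 mg/L as Cl₂.
Cl₂ equivalent: 2.486 mg/L × 108,000 L = 268.5 g.
Product at 89.1% available Cl: 268.5 / 0.891 = 301.3 g.

301 g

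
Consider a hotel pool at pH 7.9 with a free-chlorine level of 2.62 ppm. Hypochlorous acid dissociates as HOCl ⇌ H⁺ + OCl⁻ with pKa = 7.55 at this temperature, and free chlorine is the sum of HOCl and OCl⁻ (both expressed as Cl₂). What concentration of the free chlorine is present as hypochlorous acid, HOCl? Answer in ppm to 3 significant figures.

0.809 ppm

[OCl⁻]/[HOCl] = 10^(pH − pKa) = 10^(7.9 − 7.55) = 10^0.35 = 2.239.
Fraction as HOCl = 1 / (1 + 2.239) = 0.3088.
HOCl = 0.3088 × 2.62 ppm = 0.809 ppm.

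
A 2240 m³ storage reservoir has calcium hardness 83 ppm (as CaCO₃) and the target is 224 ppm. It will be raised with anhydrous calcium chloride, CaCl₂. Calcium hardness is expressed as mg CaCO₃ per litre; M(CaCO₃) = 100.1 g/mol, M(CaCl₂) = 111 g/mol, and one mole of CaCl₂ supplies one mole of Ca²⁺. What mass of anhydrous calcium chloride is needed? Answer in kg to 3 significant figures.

Volume: 2240 m³ = 2,240,000 L.
Hardness to add: (224 − 83) = 141 mg/L as CaCO₃ × 2,240,000 L = 315,800 g as CaCO₃.
Moles of Ca²⁺ (1 mol Ca²⁺ ≡ 1 mol CaCO₃): 315,800 / 100.1 g/mol = 3155 mol.
Mass of CaCl₂: 3155 × 111 = 350,200 g.

350 kg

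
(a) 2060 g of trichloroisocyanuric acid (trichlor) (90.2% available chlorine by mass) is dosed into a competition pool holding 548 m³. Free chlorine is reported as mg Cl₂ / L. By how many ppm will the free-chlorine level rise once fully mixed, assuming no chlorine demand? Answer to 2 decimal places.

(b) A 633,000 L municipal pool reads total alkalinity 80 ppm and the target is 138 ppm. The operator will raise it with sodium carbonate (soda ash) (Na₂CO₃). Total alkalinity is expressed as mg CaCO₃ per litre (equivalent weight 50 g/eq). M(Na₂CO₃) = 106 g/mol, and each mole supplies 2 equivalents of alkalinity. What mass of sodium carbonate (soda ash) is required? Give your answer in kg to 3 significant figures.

(a) 3.39 ppm; (b) 38.9 kg

(a) Volume: 548 m³ = 548,000 L.
(a) Available chlorine delivered: 2060 g × 0.902 = 1858 g as Cl₂.
(a) Concentration rise: 1858 g / 548,000 L = 3.391 mg/L = 3.39 ppm.

(b) Alkalinity to add: (138 − 80) = 58 mg/L as CaCO₃ × 633,000 L = 36,710 g as CaCO₃.
(b) Equivalents: 36,710 g ÷ 50 g/eq = 734.3 eq.
(b) Each mole of Na₂CO₃ supplies 2 eq, so 734.3 / 2 = 367.1 mol.
(b) Mass: 367.1 mol × 106 g/mol = 38,920 g.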